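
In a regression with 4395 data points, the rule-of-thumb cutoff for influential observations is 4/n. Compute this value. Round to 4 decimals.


Cook's distance cutoff = 4/n = 4/4395.
= 0.0009.

0.0009


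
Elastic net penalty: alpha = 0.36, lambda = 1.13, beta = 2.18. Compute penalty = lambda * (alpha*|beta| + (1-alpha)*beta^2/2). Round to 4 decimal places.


L1 component = 0.36 * |2.18| = 0.7848.
L2 component = 0.64 * 2.18^2 / 2 = 1.5208.
Penalty = 1.13 * (0.7848 + 1.5208) = 1.13 * 2.3056 = 2.6053.

2.6053


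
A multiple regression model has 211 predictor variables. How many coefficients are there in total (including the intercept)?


Each predictor gets one coefficient, plus one intercept.
Total parameters = 211 + 1 = 212.

212


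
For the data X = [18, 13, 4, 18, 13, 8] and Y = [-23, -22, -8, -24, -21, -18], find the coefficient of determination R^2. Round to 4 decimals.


After computing the OLS fit (b0=-7.2413, b1=-0.9804):
SSres = 27.9413, SStot = 175.3333.
R^2 = 1 - 27.9413/175.3333 = 0.8406.

0.8406


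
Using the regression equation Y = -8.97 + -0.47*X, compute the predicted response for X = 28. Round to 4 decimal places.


Plug X = 28 into Y = -8.97 + -0.47*X:
Y = -8.97 + -13.1600 = -22.1300.

-22.1300


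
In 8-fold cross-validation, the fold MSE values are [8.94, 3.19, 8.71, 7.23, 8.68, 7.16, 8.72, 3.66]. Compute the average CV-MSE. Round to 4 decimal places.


Sum of fold MSEs = 56.2900.
Average = 56.2900 / 8 = 7.0363.

7.0363


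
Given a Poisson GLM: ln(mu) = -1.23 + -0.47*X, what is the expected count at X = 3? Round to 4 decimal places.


Linear predictor: eta = -1.23 + (-0.47)(3) = -2.6400.
Expected count: mu = exp(-2.6400) = 0.0714.

0.0714


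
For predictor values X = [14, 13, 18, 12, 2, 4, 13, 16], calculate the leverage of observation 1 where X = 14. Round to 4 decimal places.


Compute xbar = 11.5000 with n = 8 observations.
SXX = 220.0000.
Leverage = 1/8 + (14 - 11.5000)^2/220.0000 = 0.1534.

0.1534


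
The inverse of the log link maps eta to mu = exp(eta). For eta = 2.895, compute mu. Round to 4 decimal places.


mu = exp(eta) = exp(2.895).
= 18.0835.

18.0835


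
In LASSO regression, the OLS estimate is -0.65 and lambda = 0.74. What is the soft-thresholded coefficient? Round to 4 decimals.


Check: |-0.65| = 0.65 vs lambda = 0.74.
Since |beta| <= lambda, the coefficient is set to 0.
Soft-thresholded coefficient = 0.0000.

0.0000


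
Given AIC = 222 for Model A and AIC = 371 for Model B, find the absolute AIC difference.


|AIC_A - AIC_B| = |222 - 371| = 149.
Model A is preferred (lower AIC).

149


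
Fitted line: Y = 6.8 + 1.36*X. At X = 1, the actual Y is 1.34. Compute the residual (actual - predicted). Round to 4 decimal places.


Compute yhat = 6.8 + (1.36)(1) = 8.1600.
Residual = actual - predicted = 1.34 - 8.1600 = -6.8200.

-6.8200


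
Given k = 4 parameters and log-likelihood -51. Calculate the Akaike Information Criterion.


AIC = 2k - 2*loglik = 2(4) - 2(-51).
= 8 + 102 = 110.

110


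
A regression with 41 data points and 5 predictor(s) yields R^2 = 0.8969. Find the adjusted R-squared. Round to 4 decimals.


Using the formula:
(1 - 0.8969) = 0.1031.
Multiply by 40/35: 0.1031 * 40 = 4.1240, then 4.1240 / 35 = 0.1178.
Adj R^2 = 1 - 0.1178 = 0.8822.

0.8822


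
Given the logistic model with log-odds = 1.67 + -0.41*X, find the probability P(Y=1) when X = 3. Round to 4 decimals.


Compute z = 1.67 + (-0.41)(3) = 0.4400.
exp(-z) = 0.6440.
P = 1/(1 + 0.6440) = 0.6083.

0.6083


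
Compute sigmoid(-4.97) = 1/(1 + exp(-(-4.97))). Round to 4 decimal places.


First, exp(4.9700) = 144.0269.
Then sigma(z) = 1/(1 + 144.0269) = 0.0069.

0.0069


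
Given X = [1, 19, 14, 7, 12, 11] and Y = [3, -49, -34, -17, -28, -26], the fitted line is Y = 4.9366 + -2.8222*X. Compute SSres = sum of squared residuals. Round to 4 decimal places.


For each point, residual = actual - predicted.
Residuals: [0.8856, -0.3148, 0.5742, -2.1812, 0.9298, 0.1076].
Sum of squared residuals = 6.8468.

6.8468


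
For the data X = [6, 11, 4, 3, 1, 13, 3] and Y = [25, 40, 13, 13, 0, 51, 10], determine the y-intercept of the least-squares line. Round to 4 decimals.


Compute b1 = 4.0024 from the OLS formula.
With xbar = 5.8571 and ybar = 21.7143, the intercept is:
b0 = 21.7143 - 4.0024 * 5.8571 = -1.7281.

-1.7281


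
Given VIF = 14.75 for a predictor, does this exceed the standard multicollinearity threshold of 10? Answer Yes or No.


Check: VIF = 14.75 vs threshold = 10.
Since 14.75 >= 10, the answer is Yes.

Yes


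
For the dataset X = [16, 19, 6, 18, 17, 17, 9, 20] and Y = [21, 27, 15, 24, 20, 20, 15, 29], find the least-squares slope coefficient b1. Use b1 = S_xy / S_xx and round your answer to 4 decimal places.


Calculate xbar = 15.2500, ybar = 21.3750.
S_xx = 175.5000, S_xy = 158.2500.
Using b1 = S_xy / S_xx = 158.2500 / 175.5000, we get b1 = 0.9017.

0.9017


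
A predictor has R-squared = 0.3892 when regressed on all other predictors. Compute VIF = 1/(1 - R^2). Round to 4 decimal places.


VIF = 1 / (1 - 0.3892).
= 1 / 0.6108 = 1.6372.

1.6372


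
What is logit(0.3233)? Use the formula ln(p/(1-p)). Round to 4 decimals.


1 - p = 0.6767.
p/(1-p) = 0.4778.
logit = ln(0.4778) = -0.7386.

-0.7386


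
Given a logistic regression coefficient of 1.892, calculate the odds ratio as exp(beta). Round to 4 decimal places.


Odds ratio = exp(beta) = exp(1.892).
= 6.6326.

6.6326


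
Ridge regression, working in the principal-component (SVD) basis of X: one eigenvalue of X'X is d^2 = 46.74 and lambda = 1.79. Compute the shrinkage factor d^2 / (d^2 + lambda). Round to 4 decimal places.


Compute the denominator: 46.74 + 1.79 = 48.5300.
Shrinkage factor = 46.74 / 48.5300 = 0.9631.

0.9631


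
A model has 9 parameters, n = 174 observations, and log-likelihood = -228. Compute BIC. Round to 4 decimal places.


ln(174) = 5.159055.
k * ln(n) = 9 * 5.159055 = 46.431495.
-2L = 456.
BIC = 46.431495 + 456 = 502.431495, which rounds to 502.4315.

502.4315


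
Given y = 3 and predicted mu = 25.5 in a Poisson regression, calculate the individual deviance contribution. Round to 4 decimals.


Compute y*ln(y/mu) = 3*ln(3/25.5) = 3*-2.140066 = -6.420198.
y - mu = -22.5.
D = 2*(-6.420198 - (-22.5)) = 32.159604, which rounds to 32.1596.

32.1596


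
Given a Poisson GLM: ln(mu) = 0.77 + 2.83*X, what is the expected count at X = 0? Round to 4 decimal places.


eta = 0.77 + 2.83 * 0 = 0.7700.
mu = exp(0.7700) = 2.1598.

2.1598


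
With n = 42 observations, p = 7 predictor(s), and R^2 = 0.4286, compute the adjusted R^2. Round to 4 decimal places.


Using the formula:
(1 - 0.4286) = 0.5714.
Multiply by 41/34: 0.5714 * 41 = 23.4274, then 23.4274 / 34 = 0.6890.
Adj R^2 = 1 - 0.6890 = 0.3110.

0.3110


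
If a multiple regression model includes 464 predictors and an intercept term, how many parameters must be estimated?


Including the intercept, the model has 464 predictor coefficients + 1 intercept.
Total = 465.

465


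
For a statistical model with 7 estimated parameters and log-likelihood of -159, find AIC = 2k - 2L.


AIC = 2*7 - 2*(-159).
= 14 + 318 = 332.

332


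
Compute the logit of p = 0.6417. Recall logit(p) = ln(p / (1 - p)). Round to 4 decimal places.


Compute the odds: 0.6417/0.3583 = 1.7910.
Take the natural log: ln(1.7910) = 0.5828.

0.5828


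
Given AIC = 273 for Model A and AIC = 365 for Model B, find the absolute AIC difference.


Absolute difference = |273 - 365| = 92.
The model with lower AIC (A) is preferred.

92


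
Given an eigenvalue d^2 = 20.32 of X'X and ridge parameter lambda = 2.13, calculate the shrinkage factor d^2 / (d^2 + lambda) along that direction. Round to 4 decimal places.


d^2 + lambda = 20.32 + 2.13 = 22.4500.
Shrinkage factor = 20.32/22.4500 = 0.9051.

0.9051


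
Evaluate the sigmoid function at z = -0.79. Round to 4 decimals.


Compute exp(0.7900) = 2.2034.
Sigmoid = 1 / (1 + 2.2034) = 1 / 3.2034 = 0.3122.

0.3122


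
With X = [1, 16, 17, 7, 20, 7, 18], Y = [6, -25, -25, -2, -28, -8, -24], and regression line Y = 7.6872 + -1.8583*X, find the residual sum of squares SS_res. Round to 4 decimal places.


For each point, residual = actual - predicted.
Residuals: [0.1711, -2.9544, -1.0961, 3.3209, 1.4788, -2.6791, 1.7622].
Sum of squared residuals = 33.4573.

33.4573


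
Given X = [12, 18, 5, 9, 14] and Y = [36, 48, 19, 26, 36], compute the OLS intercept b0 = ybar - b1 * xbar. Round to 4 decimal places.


Compute b1 = 2.2119 from the OLS formula.
With xbar = 11.6000 and ybar = 33.0000, the intercept is:
b0 = 33.0000 - 2.2119 * 11.6000 = 7.3416.

7.3416


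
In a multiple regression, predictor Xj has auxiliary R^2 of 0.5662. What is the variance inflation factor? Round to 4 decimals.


VIF = 1 / (1 - 0.5662).
= 1 / 0.4338 = 2.3052.

2.3052


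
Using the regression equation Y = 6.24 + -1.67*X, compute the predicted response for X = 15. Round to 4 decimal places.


Predicted value:
Y = 6.24 + (-1.67)(15) = 6.24 + -25.0500 = -18.8100.

-18.8100


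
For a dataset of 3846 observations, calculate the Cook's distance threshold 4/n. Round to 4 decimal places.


The threshold is 4/n.
4/3846 = 0.0010.

0.0010


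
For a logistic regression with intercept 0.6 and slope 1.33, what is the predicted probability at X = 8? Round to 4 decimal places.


z = 0.6 + 1.33 * 8 = 11.2400.
Sigmoid: P = 1 / (1 + exp(-11.2400)) = 1.0000.

1.0000


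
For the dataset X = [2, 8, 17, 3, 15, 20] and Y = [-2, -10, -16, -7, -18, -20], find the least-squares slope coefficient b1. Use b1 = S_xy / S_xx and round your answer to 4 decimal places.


Calculate xbar = 10.8333, ybar = -12.1667.
S_xx = 286.8333, S_xy = -256.1667.
Using b1 = S_xy / S_xx = -256.1667 / 286.8333, we get b1 = -0.8931.

-0.8931


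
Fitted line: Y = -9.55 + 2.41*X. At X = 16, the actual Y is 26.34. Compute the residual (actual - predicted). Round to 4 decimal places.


Predicted = -9.55 + 2.41 * 16 = 29.0100.
Residual = 26.34 - 29.0100 = -2.6700.

-2.6700


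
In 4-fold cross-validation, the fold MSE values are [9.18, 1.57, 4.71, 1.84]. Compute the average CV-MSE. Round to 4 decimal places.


Total MSE across folds = 17.3000.
CV-MSE = 17.3000/4 = 4.3250.

4.3250


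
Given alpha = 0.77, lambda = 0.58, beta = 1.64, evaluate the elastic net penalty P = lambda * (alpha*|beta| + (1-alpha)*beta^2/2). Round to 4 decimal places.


alpha * |beta| = 0.77 * 1.64 = 1.2628.
(1-alpha) * beta^2/2 = 0.23 * 2.6896/2 = 0.3093.
Total = 0.58 * (1.2628 + 0.3093) = 0.9118.

0.9118


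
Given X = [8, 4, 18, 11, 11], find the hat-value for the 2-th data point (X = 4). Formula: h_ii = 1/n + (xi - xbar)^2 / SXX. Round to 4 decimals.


n = 5, xbar = 10.4000.
SXX = sum((xi - xbar)^2) = 105.2000.
h = 1/5 + (4 - 10.4000)^2 / 105.2000 = 0.5894.

0.5894


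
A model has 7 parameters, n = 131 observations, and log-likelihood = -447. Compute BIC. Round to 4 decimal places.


ln(131) = 4.875197.
k * ln(n) = 7 * 4.875197 = 34.126379.
-2L = 894.
BIC = 34.126379 + 894 = 928.126379, which rounds to 928.1264.

928.1264


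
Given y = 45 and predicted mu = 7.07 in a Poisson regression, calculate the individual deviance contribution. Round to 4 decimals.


First: ln(45/7.07) = 1.850802.
Then: 45 * 1.850802 = 83.286090.
y - mu = 45 - 7.07 = 37.93.
D = 2(83.286090 - 37.93) = 90.712180, which rounds to 90.7122.

90.7122


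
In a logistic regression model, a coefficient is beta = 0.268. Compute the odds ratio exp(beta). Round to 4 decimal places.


Odds ratio = exp(beta) = exp(0.268).
= 1.3073.

1.3073


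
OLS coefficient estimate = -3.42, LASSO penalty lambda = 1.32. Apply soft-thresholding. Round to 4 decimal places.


Absolute value: |-3.42| = 3.42.
Compare to lambda = 1.32.
Since |beta| > lambda, coefficient = sign(beta)*(|beta| - lambda) = -2.1000.

-2.1000


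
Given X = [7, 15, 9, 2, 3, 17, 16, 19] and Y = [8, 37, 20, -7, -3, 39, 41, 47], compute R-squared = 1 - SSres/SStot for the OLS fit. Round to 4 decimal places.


The fitted line is Y = -12.4069 + 3.1961*X.
SSres = 35.7353, SStot = 3161.5000.
R^2 = 1 - SSres/SStot = 0.9887.

0.9887


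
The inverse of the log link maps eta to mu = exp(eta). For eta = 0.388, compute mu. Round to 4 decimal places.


Apply the inverse link:
mu = e^0.388 = 1.4740.

1.4740


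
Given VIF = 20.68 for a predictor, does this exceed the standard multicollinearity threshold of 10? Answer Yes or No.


The threshold is 10.
VIF = 20.68 is >= 10.
Multicollinearity indication: Yes.

Yes


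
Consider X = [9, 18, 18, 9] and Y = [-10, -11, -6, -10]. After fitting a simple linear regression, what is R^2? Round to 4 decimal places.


Fit the OLS line: b0 = -11.5000, b1 = 0.1667.
SSres = 12.5000.
SStot = 14.7500.
R^2 = 1 - 12.5000/14.7500 = 0.1525.

0.1525


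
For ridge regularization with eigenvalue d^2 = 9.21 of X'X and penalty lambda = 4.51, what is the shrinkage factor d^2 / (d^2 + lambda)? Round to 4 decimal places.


Denominator = d^2 + lambda = 9.21 + 4.51 = 13.7200.
Shrinkage = 9.21 / 13.7200 = 0.6713.

0.6713


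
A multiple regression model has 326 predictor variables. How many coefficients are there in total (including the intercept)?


Total coefficients = number of predictors + 1 (for the intercept).
= 326 + 1 = 327.

327


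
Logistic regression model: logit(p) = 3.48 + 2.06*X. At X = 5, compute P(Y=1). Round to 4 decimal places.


Linear predictor: z = 3.48 + 2.06 * 5 = 13.7800.
P = 1/(1 + exp(-13.7800)) = 1/(1 + 0.0000) = 1.0000.

1.0000


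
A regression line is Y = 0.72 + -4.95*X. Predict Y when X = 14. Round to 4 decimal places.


Plug X = 14 into Y = 0.72 + -4.95*X:
Y = 0.72 + -69.3000 = -68.5800.

-68.5800


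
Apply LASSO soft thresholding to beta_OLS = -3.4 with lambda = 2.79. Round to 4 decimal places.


|beta_OLS| = 3.4.
lambda = 2.79.
Since |beta| > lambda, coefficient = sign(beta)*(|beta| - lambda) = -0.6100.
Result = -0.6100.

-0.6100


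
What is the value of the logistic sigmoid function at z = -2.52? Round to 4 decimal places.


Compute exp(2.5200) = 12.4286.
Sigmoid = 1 / (1 + 12.4286) = 1 / 13.4286 = 0.0745.

0.0745


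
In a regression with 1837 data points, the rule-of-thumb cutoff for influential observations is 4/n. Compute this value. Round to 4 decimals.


Cook's distance cutoff = 4/n = 4/1837.
= 0.0022.

0.0022


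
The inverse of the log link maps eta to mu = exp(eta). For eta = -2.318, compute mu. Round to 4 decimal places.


Apply the inverse link:
mu = e^-2.318 = 0.0985.

0.0985


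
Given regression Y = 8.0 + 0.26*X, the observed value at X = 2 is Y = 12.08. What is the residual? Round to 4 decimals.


Fitted value at X = 2 is yhat = 8.0 + 0.26*2 = 8.5200.
Residual = 12.08 - 8.5200 = 3.5600.

3.5600


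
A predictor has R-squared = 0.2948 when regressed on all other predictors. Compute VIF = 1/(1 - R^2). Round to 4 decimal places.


VIF = 1 / (1 - 0.2948).
= 1 / 0.7052 = 1.4180.

1.4180


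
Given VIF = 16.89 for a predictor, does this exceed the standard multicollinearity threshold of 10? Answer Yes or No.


The threshold is 10.
VIF = 16.89 is >= 10.
Multicollinearity indication: Yes.

Yes


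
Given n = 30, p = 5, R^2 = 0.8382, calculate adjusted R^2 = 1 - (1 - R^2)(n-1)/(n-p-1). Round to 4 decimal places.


Using the formula:
(1 - 0.8382) = 0.1618.
Multiply by 29/24: 0.1618 * 29 = 4.6922, then 4.6922 / 24 = 0.1955.
Adj R^2 = 1 - 0.1955 = 0.8045.

0.8045


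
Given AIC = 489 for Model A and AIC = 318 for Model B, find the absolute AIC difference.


Absolute difference = |489 - 318| = 171.
The model with lower AIC (B) is preferred.

171


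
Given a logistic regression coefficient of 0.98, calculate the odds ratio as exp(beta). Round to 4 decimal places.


exp(0.98) = 2.6645.
So the odds ratio is 2.6645.

2.6645


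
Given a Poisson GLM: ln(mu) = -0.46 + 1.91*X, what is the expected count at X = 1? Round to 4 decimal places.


Linear predictor: eta = -0.46 + (1.91)(1) = 1.4500.
Expected count: mu = exp(1.4500) = 4.2631.

4.2631


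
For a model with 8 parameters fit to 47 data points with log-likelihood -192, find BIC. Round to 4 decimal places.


ln(47) = 3.850148.
k * ln(n) = 8 * 3.850148 = 30.801184.
-2L = 384.
BIC = 30.801184 + 384 = 414.801184, which rounds to 414.8012.

414.8012


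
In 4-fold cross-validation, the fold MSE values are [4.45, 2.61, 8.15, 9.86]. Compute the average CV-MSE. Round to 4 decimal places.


Total MSE across folds = 25.0700.
CV-MSE = 25.0700/4 = 6.2675.

6.2675


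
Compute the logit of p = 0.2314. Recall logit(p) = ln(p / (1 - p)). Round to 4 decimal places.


Compute the odds: 0.2314/0.7686 = 0.3011.
Take the natural log: ln(0.3011) = -1.2004.

-1.2004


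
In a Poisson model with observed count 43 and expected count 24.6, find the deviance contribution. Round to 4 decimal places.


Compute y*ln(y/mu) = 43*ln(43/24.6) = 43*0.558454 = 24.013522.
y - mu = 18.4.
D = 2*(24.013522 - (18.4)) = 11.227044, which rounds to 11.2270.

11.2270


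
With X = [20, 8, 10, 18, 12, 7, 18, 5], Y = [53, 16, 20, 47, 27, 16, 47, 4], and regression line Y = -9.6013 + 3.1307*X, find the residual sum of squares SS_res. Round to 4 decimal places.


Compute predicted values, then residuals = yi - yhat_i.
Residuals: [-0.0127, 0.5557, -1.7057, 0.2487, -0.9671, 3.6864, 0.2487, -2.0522].
SSres = sum(residual^2) = 22.0784.

22.0784


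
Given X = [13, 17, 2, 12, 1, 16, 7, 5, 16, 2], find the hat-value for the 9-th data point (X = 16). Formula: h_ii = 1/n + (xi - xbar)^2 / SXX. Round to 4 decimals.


Mean of X: xbar = 9.1000.
SXX = 368.9000.
For X = 16: h = 1/10 + (16 - 9.1000)^2/368.9000 = 0.2291.

0.2291


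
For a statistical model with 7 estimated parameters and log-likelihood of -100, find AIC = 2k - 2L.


Compute:
2k = 2*7 = 14.
-2*loglik = -2*(-100) = 200.
AIC = 14 + 200 = 214.

214


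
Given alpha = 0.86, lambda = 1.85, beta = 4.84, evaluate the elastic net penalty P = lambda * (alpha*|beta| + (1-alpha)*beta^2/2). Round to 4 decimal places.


alpha * |beta| = 0.86 * 4.84 = 4.1624.
(1-alpha) * beta^2/2 = 0.14 * 23.4256/2 = 1.6398.
Total = 1.85 * (4.1624 + 1.6398) = 10.7341.

10.7341


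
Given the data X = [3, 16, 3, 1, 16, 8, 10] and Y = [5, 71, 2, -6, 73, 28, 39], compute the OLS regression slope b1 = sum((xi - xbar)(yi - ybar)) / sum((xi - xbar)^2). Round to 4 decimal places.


Calculate xbar = 8.1429, ybar = 30.2857.
S_xx = 230.8571, S_xy = 1206.7143.
Using b1 = S_xy / S_xx = 1206.7143 / 230.8571, we get b1 = 5.2271.

5.2271


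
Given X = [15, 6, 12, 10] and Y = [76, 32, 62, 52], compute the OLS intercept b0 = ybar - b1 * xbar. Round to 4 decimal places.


First find the slope: b1 = 4.9006.
Means: xbar = 10.7500, ybar = 55.5000.
b0 = ybar - b1 * xbar = 55.5000 - 4.9006 * 10.7500 = 2.8187.

2.8187


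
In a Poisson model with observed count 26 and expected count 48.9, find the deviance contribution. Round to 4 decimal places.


Compute y*ln(y/mu) = 26*ln(26/48.9) = 26*-0.631681 = -16.423706.
y - mu = -22.9.
D = 2*(-16.423706 - (-22.9)) = 12.952588, which rounds to 12.9526.

12.9526


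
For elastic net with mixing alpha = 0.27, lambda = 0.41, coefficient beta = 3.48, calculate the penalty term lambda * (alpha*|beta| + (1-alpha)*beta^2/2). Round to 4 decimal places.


alpha * |beta| = 0.27 * 3.48 = 0.9396.
(1-alpha) * beta^2/2 = 0.73 * 12.1104/2 = 4.4203.
Total = 0.41 * (0.9396 + 4.4203) = 2.1976.

2.1976


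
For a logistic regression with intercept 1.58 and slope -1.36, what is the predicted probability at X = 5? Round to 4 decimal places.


Linear predictor: z = 1.58 + -1.36 * 5 = -5.2200.
P = 1/(1 + exp(5.2200)) = 1/(1 + 184.9342) = 0.0054.

0.0054


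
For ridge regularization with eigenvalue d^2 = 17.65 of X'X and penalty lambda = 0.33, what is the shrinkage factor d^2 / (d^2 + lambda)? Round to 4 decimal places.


d^2 + lambda = 17.65 + 0.33 = 17.9800.
Shrinkage factor = 17.65/17.9800 = 0.9816.

0.9816


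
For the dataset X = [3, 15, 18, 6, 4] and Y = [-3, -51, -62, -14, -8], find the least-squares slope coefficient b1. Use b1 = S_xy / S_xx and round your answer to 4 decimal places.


The sample means are xbar = 9.2000 and ybar = -27.6000.
Compute S_xx = 186.8000 and S_xy = -736.4000.
Slope b1 = S_xy / S_xx = -736.4000 / 186.8000 = -3.9422.

-3.9422


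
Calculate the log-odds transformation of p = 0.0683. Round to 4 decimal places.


Compute the odds: 0.0683/0.9317 = 0.0733.
Take the natural log: ln(0.0733) = -2.6131.

-2.6131


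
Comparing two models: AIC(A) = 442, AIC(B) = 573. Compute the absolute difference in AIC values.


Absolute difference = |442 - 573| = 131.
The model with lower AIC (A) is preferred.

131


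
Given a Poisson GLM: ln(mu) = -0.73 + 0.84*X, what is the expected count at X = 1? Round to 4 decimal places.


Linear predictor: eta = -0.73 + (0.84)(1) = 0.1100.
Expected count: mu = exp(0.1100) = 1.1163.

1.1163


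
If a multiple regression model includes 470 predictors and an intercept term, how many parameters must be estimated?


Total coefficients = number of predictors + 1 (for the intercept).
= 470 + 1 = 471.

471


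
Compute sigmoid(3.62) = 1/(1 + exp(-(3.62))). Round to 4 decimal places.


Compute exp(-3.6200) = 0.0268.
Sigmoid = 1 / (1 + 0.0268) = 1 / 1.0268 = 0.9739.

0.9739


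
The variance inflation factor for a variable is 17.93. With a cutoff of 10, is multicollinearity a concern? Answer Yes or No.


The threshold is 10.
VIF = 17.93 is >= 10.
Multicollinearity indication: Yes.

Yes


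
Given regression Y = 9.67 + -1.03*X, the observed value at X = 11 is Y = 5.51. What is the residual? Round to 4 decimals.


Fitted value at X = 11 is yhat = 9.67 + -1.03*11 = -1.6600.
Residual = 5.51 - -1.6600 = 7.1700.

7.1700


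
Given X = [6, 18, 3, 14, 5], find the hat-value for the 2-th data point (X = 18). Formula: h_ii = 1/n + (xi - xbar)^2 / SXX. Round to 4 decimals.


Mean of X: xbar = 9.2000.
SXX = 166.8000.
For X = 18: h = 1/5 + (18 - 9.2000)^2/166.8000 = 0.6643.

0.6643


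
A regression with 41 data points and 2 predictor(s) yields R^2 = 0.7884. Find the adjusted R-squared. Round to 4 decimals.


Using the formula:
(1 - 0.7884) = 0.2116.
Multiply by 40/38: 0.2116 * 40 = 8.4640, then 8.4640 / 38 = 0.2227.
Adj R^2 = 1 - 0.2227 = 0.7773.

0.7773


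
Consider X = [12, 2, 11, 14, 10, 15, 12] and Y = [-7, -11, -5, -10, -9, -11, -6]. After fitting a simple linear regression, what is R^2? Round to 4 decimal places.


Fit the OLS line: b0 = -9.6824, b1 = 0.1155.
SSres = 34.2625.
SStot = 35.7143.
R^2 = 1 - 34.2625/35.7143 = 0.0407.

0.0407


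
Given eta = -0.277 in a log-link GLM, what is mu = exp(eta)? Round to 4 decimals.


Apply the inverse link:
mu = e^-0.277 = 0.7581.

0.7581


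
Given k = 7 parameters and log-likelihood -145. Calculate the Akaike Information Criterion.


AIC = 2*7 - 2*(-145).
= 14 + 290 = 304.

304


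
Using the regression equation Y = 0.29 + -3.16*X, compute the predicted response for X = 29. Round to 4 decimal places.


Substitute X = 29 into the equation:
Y = 0.29 + -3.16 * 29 = 0.29 + -91.6400 = -91.3500.

-91.3500


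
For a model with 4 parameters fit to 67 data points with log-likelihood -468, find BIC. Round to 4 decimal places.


Compute k*ln(n) = 4*ln(67) = 4*4.204693 = 16.818772.
Then -2*loglik = 936.
BIC = 16.818772 + 936 = 952.818772, which rounds to 952.8188.

952.8188


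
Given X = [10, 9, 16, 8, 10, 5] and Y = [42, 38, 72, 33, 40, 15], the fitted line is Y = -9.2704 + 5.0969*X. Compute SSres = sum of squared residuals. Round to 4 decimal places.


For each point, residual = actual - predicted.
Residuals: [0.3014, 1.3983, -0.2800, 1.4952, -1.6986, -1.2141].
Sum of squared residuals = 8.7194.

8.7194


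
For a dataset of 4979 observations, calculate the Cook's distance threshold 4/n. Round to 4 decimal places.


The threshold is 4/n.
4/4979 = 0.0008.

0.0008


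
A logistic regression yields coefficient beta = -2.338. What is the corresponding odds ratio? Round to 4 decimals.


The odds ratio is computed as:
OR = e^(-2.338) = 0.0965.

0.0965


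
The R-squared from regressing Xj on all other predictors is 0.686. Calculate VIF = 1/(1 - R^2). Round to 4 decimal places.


Using VIF = 1/(1 - R^2_j):
1 - 0.686 = 0.314.
VIF = 3.1847.

3.1847


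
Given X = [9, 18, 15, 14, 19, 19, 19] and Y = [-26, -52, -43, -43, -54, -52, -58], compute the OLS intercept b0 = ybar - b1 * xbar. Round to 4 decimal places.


The slope is b1 = -2.8064.
Sample means are xbar = 16.1429 and ybar = -46.8571.
Intercept: b0 = -46.8571 - (-2.8064)(16.1429) = -1.5539.

-1.5539


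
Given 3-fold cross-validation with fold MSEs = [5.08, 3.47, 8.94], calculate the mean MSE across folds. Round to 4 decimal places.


Total MSE across folds = 17.4900.
CV-MSE = 17.4900/3 = 5.8300.

5.8300


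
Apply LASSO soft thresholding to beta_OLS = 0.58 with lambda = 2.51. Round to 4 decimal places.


Check: |0.58| = 0.58 vs lambda = 2.51.
Since |beta| <= lambda, the coefficient is set to 0.
Soft-thresholded coefficient = 0.0000.

0.0000


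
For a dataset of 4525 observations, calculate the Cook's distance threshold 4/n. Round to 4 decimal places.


Using the rule of thumb:
Threshold = 4 / 4525 = 0.0009.

0.0009


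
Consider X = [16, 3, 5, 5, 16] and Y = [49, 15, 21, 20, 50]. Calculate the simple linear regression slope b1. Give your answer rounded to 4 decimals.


Calculate xbar = 9.0000, ybar = 31.0000.
S_xx = 166.0000, S_xy = 439.0000.
Using b1 = S_xy / S_xx = 439.0000 / 166.0000, we get b1 = 2.6446.

2.6446


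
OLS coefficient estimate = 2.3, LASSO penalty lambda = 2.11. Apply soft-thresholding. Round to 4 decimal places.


Check: |2.3| = 2.3 vs lambda = 2.11.
Since |beta| > lambda, coefficient = sign(beta)*(|beta| - lambda) = 0.1900.
Soft-thresholded coefficient = 0.1900.

0.1900


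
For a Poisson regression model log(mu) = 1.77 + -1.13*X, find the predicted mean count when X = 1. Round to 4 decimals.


Compute eta = 1.77 + -1.13 * 1 = 0.6400.
Apply inverse link: mu = e^0.6400 = 1.8965.

1.8965


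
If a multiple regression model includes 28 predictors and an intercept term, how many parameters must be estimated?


Total coefficients = number of predictors + 1 (for the intercept).
= 28 + 1 = 29.

29


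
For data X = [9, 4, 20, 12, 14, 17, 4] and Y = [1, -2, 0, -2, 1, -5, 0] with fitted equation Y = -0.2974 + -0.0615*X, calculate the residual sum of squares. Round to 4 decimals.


Predicted values from Y = -0.2974 + -0.0615*X.
Residuals: [1.8509, -1.4566, 1.5274, -0.9646, 2.1584, -3.6571, 0.5434].
SSres = 27.1393.

27.1393


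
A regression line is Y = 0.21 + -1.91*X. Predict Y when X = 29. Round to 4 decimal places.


Predicted value:
Y = 0.21 + (-1.91)(29) = 0.21 + -55.3900 = -55.1800.

-55.1800


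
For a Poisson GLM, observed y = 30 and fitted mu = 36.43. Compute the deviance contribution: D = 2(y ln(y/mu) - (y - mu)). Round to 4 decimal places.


First: ln(30/36.43) = -0.194195.
Then: 30 * -0.194195 = -5.825850.
y - mu = 30 - 36.43 = -6.43.
D = 2(-5.825850 - -6.43) = 1.208300, which rounds to 1.2083.

1.2083


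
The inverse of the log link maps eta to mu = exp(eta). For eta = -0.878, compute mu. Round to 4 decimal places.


mu = exp(eta) = exp(-0.878).
= 0.4156.

0.4156


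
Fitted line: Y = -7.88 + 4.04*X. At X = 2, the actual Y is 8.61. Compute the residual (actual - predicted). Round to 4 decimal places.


Fitted value at X = 2 is yhat = -7.88 + 4.04*2 = 0.2000.
Residual = 8.61 - 0.2000 = 8.4100.

8.4100


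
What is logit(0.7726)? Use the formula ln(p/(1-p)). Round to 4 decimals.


1 - p = 0.2274.
p/(1-p) = 3.3975.
logit = ln(3.3975) = 1.2231.

1.2231


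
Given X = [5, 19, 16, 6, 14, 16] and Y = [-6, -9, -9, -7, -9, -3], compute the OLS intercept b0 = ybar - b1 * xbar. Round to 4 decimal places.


Compute b1 = -0.0976 from the OLS formula.
With xbar = 12.6667 and ybar = -7.1667, the intercept is:
b0 = -7.1667 - -0.0976 * 12.6667 = -5.9303.

-5.9303


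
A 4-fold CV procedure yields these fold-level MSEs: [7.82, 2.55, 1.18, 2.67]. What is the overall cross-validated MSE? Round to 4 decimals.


Sum of fold MSEs = 14.2200.
Average = 14.2200 / 4 = 3.5550.

3.5550


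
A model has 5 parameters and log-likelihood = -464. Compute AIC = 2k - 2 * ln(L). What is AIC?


AIC = 2k - 2*loglik = 2(5) - 2(-464).
= 10 + 928 = 938.

938


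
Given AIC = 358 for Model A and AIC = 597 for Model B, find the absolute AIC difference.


Absolute difference = |358 - 597| = 239.
The model with lower AIC (A) is preferred.

239


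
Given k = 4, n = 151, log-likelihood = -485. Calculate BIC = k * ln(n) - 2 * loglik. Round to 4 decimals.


k * ln(n) = 4 * ln(151) = 4 * 5.017280 = 20.069120.
-2 * loglik = -2 * (-485) = 970.
BIC = 20.069120 + 970 = 990.069120, which rounds to 990.0691.

990.0691


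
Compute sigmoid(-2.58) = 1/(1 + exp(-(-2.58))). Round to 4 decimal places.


exp(2.5800) = 13.1971.
1 + exp(-z) = 14.1971.
sigmoid = 1/14.1971 = 0.0704.

0.0704


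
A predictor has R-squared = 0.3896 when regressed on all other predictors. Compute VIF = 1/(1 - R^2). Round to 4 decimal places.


Denominator: 1 - 0.3896 = 0.6104.
VIF = 1 / 0.6104 = 1.6383.

1.6383


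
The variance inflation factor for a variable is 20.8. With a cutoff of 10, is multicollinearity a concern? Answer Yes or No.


The threshold is 10.
VIF = 20.8 is >= 10.
Multicollinearity indication: Yes.

Yes


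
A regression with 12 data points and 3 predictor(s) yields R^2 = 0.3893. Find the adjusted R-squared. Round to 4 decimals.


Plug in: Adj R^2 = 1 - (1 - 0.3893) * 11/8.
= 1 - 0.6107 * 11/8
= 1 - 6.7177 / 8
= 1 - 0.8397 = 0.1603.

0.1603


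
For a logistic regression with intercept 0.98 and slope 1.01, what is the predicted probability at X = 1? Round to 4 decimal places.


Linear predictor: z = 0.98 + 1.01 * 1 = 1.9900.
P = 1/(1 + exp(-1.9900)) = 1/(1 + 0.1367) = 0.8797.

0.8797


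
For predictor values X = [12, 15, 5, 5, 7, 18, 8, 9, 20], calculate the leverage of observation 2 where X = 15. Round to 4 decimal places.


Mean of X: xbar = 11.0000.
SXX = 248.0000.
For X = 15: h = 1/9 + (15 - 11.0000)^2/248.0000 = 0.1756.

0.1756


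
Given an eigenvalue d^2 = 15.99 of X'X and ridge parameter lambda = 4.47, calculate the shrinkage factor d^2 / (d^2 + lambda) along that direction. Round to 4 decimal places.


Denominator = d^2 + lambda = 15.99 + 4.47 = 20.4600.
Shrinkage = 15.99 / 20.4600 = 0.7815.

0.7815


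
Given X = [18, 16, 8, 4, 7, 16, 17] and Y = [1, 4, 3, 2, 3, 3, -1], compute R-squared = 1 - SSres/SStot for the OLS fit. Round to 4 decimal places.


After computing the OLS fit (b0=3.2808, b1=-0.0926):
SSres = 15.1635, SStot = 16.8571.
R^2 = 1 - 15.1635/16.8571 = 0.1005.

0.1005


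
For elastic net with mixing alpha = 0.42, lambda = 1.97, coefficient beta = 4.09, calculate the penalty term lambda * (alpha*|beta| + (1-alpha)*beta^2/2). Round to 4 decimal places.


alpha * |beta| = 0.42 * 4.09 = 1.7178.
(1-alpha) * beta^2/2 = 0.58 * 16.7281/2 = 4.8511.
Total = 1.97 * (1.7178 + 4.8511) = 12.9408.

12.9408


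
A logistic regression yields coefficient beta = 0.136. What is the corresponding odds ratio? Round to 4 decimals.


The odds ratio is computed as:
OR = e^(0.136) = 1.1457.

1.1457


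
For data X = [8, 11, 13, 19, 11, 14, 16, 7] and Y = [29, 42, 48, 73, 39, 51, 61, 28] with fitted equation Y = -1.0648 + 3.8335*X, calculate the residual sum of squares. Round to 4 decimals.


Compute predicted values, then residuals = yi - yhat_i.
Residuals: [-0.6032, 0.8963, -0.7707, 1.2283, -2.1037, -1.6042, 0.7288, 2.2303].
SSres = sum(residual^2) = 15.7743.

15.7743


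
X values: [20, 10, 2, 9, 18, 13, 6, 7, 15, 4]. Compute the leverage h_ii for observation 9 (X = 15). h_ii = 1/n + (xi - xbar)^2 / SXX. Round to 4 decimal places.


Mean of X: xbar = 10.4000.
SXX = 322.4000.
For X = 15: h = 1/10 + (15 - 10.4000)^2/322.4000 = 0.1656.

0.1656


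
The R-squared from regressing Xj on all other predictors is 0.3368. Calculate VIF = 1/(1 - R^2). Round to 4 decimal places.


Using VIF = 1/(1 - R^2_j):
1 - 0.3368 = 0.6632.
VIF = 1.5078.

1.5078


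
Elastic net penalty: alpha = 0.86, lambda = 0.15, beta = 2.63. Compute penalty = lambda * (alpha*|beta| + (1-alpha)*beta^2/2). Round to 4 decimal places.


alpha * |beta| = 0.86 * 2.63 = 2.2618.
(1-alpha) * beta^2/2 = 0.14 * 6.9169/2 = 0.4842.
Total = 0.15 * (2.2618 + 0.4842) = 0.4119.

0.4119


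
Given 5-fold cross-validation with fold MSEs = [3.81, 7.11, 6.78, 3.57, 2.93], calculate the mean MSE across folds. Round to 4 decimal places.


Add all fold MSEs: 24.2000.
Divide by k = 5: 24.2000/5 = 4.8400.

4.8400


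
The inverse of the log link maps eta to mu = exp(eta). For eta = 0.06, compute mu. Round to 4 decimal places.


mu = exp(eta) = exp(0.06).
= 1.0618.

1.0618


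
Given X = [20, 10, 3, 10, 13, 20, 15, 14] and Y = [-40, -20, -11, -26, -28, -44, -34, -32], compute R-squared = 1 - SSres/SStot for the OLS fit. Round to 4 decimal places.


After computing the OLS fit (b0=-4.9745, b1=-1.8591):
SSres = 30.4890, SStot = 793.8750.
R^2 = 1 - 30.4890/793.8750 = 0.9616.

0.9616


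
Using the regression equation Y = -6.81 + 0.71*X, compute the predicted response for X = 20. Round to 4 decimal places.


Plug X = 20 into Y = -6.81 + 0.71*X:
Y = -6.81 + 14.2000 = 7.3900.

7.3900


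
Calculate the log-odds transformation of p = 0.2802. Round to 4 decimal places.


1 - p = 0.7198.
p/(1-p) = 0.3893.
logit = ln(0.3893) = -0.9435.

-0.9435


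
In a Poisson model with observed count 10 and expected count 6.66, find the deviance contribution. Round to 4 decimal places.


First: ln(10/6.66) = 0.406466.
Then: 10 * 0.406466 = 4.064660.
y - mu = 10 - 6.66 = 3.34.
D = 2(4.064660 - 3.34) = 1.449320, which rounds to 1.4493.

1.4493


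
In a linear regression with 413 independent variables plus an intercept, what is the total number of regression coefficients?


Including the intercept, the model has 413 predictor coefficients + 1 intercept.
Total = 414.

414


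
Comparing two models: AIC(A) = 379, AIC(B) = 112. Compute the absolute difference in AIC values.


Absolute difference = |379 - 112| = 267.
The model with lower AIC (B) is preferred.

267


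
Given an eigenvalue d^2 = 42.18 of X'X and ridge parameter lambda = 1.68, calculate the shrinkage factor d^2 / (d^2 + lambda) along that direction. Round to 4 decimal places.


d^2 + lambda = 42.18 + 1.68 = 43.8600.
Shrinkage factor = 42.18/43.8600 = 0.9617.

0.9617


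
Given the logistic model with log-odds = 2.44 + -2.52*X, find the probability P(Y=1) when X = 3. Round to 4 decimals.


Linear predictor: z = 2.44 + -2.52 * 3 = -5.1200.
P = 1/(1 + exp(5.1200)) = 1/(1 + 167.3354) = 0.0059.

0.0059


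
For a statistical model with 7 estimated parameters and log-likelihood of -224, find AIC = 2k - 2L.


AIC = 2*7 - 2*(-224).
= 14 + 448 = 462.

462


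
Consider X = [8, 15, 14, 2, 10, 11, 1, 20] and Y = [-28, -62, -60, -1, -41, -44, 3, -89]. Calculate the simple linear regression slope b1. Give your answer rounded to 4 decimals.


First compute the means: xbar = 10.1250, ybar = -40.2500.
Then S_xx = sum((xi - xbar)^2) = 290.8750.
S_xy = sum((xi - xbar)(yi - ybar)) = -1406.7500.
b1 = S_xy / S_xx = -1406.7500 / 290.8750 = -4.8363.

-4.8363


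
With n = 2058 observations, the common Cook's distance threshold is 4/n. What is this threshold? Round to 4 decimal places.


Cook's distance cutoff = 4/n = 4/2058.
= 0.0019.

0.0019


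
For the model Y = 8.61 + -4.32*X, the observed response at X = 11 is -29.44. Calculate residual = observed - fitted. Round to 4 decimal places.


Fitted value at X = 11 is yhat = 8.61 + -4.32*11 = -38.9100.
Residual = -29.44 - -38.9100 = 9.4700.

9.4700


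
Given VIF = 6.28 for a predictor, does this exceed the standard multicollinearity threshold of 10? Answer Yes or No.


Compare VIF = 6.28 to the threshold of 10.
6.28 < 10, so the answer is No.

No


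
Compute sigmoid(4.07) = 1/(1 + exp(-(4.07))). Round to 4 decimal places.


exp(-4.0700) = 0.0171.
1 + exp(-z) = 1.0171.
sigmoid = 1/1.0171 = 0.9832.

0.9832


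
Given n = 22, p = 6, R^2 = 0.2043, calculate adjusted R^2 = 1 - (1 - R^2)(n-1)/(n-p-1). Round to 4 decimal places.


Adjusted R^2 = 1 - (1 - R^2) * (n-1)/(n-p-1).
(1 - R^2) = 0.7957.
(n-1)/(n-p-1) = 21/15.
(1 - R^2) * (n-1) = 0.7957 * 21 = 16.7097.
Divide by (n-p-1): 16.7097 / 15 = 1.1140.
Adj R^2 = 1 - 1.1140 = -0.1140.

-0.1140


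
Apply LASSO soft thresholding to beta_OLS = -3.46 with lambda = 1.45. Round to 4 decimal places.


|beta_OLS| = 3.46.
lambda = 1.45.
Since |beta| > lambda, coefficient = sign(beta)*(|beta| - lambda) = -2.0100.
Result = -2.0100.

-2.0100


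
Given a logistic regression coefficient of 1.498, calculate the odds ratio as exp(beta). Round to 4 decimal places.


Odds ratio = exp(beta) = exp(1.498).
= 4.4727.

4.4727


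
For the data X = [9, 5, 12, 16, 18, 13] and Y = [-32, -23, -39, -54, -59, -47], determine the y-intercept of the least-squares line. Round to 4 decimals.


The slope is b1 = -2.8662.
Sample means are xbar = 12.1667 and ybar = -42.3333.
Intercept: b0 = -42.3333 - (-2.8662)(12.1667) = -7.4617.

-7.4617


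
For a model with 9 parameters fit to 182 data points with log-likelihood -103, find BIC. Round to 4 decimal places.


ln(182) = 5.204007.
k * ln(n) = 9 * 5.204007 = 46.836063.
-2L = 206.
BIC = 46.836063 + 206 = 252.836063, which rounds to 252.8361.

252.8361


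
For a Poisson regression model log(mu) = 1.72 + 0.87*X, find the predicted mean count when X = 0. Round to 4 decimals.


Linear predictor: eta = 1.72 + (0.87)(0) = 1.7200.
Expected count: mu = exp(1.7200) = 5.5845.

5.5845


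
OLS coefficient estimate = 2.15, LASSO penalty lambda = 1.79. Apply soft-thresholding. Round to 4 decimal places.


Absolute value: |2.15| = 2.15.
Compare to lambda = 1.79.
Since |beta| > lambda, coefficient = sign(beta)*(|beta| - lambda) = 0.3600.

0.3600


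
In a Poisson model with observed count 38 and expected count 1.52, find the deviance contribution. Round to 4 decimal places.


First: ln(38/1.52) = 3.218876.
Then: 38 * 3.218876 = 122.317288.
y - mu = 38 - 1.52 = 36.48.
D = 2(122.317288 - 36.48) = 171.674576, which rounds to 171.6746.

171.6746


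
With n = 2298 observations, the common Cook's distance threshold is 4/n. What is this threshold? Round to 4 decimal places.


Cook's distance cutoff = 4/n = 4/2298.
= 0.0017.

0.0017


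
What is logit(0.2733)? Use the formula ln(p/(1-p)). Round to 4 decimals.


Compute the odds: 0.2733/0.7267 = 0.3761.
Take the natural log: ln(0.3761) = -0.9779.

-0.9779


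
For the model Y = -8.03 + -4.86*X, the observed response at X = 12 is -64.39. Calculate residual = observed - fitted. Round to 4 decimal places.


Predicted = -8.03 + -4.86 * 12 = -66.3500.
Residual = -64.39 - -66.3500 = 1.9600.

1.9600


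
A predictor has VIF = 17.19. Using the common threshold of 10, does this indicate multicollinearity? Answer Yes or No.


Check: VIF = 17.19 vs threshold = 10.
Since 17.19 >= 10, the answer is Yes.

Yes


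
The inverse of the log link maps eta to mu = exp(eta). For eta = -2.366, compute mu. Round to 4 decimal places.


Apply the inverse link:
mu = e^-2.366 = 0.0939.

0.0939


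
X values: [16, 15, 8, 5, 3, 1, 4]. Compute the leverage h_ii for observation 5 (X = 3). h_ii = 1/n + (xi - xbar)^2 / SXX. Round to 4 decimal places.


n = 7, xbar = 7.4286.
SXX = sum((xi - xbar)^2) = 209.7143.
h = 1/7 + (3 - 7.4286)^2 / 209.7143 = 0.2364.

0.2364
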